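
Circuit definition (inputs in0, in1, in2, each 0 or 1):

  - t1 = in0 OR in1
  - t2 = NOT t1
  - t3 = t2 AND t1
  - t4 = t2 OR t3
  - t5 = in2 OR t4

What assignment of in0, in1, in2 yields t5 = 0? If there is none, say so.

in0=1, in1=0, in2=0

t5 = in2 OR t4 must be 0, so both in2 = 0 and t4 = 0.
t4 = t2 OR t3 must be 0, so both t2 = 0 and t3 = 0.
t2 = NOT t1 must be 0, so t1 = 1.
Check with in0=1, in1=0, in2=0:
t1 = in0 OR in1 = 1 OR 0 = 1
t2 = NOT t1 = NOT 1 = 0
t3 = t2 AND t1 = 0 AND 1 = 0
t4 = t2 OR t3 = 0 OR 0 = 0
t5 = in2 OR t4 = 0 OR 0 = 0
So t5 = 0 as required.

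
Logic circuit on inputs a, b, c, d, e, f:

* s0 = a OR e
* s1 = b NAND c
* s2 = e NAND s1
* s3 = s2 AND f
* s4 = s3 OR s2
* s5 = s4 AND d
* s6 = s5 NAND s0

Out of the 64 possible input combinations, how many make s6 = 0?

s6 = s5 NAND s0 must be 0, so both s5 = 1 and s0 = 1.
Enumerating the 64 input combinations, 12 give s6 = 0 and 52 give s6 = 1.

12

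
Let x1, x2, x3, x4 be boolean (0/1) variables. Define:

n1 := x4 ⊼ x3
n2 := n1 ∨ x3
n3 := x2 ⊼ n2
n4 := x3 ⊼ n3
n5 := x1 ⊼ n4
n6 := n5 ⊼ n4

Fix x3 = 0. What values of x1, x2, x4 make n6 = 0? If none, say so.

x1=0 x2=1 x4=0

n6 = n5 ⊼ n4 must be 0, so both n5 = 1 and n4 = 1.
Check with x3 = 0 and x1=0, x2=1, x4=0:
n1 = x4 ⊼ x3 = 0 ⊼ 0 = 1
n2 = n1 ∨ x3 = 1 ∨ 0 = 1
n3 = x2 ⊼ n2 = 1 ⊼ 1 = 0
n4 = x3 ⊼ n3 = 0 ⊼ 0 = 1
n5 = x1 ⊼ n4 = 0 ⊼ 1 = 1
n6 = n5 ⊼ n4 = 1 ⊼ 1 = 0
So n6 = 0.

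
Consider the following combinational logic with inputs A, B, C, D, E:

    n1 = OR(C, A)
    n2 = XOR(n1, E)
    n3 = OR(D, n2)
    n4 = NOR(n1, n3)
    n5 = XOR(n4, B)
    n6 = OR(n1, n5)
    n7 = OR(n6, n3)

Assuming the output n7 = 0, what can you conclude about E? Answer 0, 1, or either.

0

n7 = OR(n6, n3) must be 0, so both n6 = 0 and n3 = 0.
Every assignment with n7 = 0 has E = 0; there are 1 such assignment(s).
  A=0, B=1, C=0, D=0, E=0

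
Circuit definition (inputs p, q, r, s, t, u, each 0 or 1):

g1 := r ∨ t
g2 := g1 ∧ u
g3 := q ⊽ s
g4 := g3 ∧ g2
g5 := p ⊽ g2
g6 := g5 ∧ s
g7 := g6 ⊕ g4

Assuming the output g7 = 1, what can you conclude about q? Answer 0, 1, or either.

either

Both values of q occur among assignments with g7 = 1:
  q=0: p=0, q=0, r=0, s=0, t=1, u=1
  q=1: p=0, q=1, r=0, s=1, t=0, u=0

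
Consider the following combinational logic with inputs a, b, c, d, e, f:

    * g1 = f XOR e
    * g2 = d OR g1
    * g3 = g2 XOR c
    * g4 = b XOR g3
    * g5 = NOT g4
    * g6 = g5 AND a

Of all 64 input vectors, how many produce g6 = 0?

g6 = g5 AND a must be 0, so at least one of g5, a is 0.
Enumerating the 64 input combinations, 48 give g6 = 0 and 16 give g6 = 1.

48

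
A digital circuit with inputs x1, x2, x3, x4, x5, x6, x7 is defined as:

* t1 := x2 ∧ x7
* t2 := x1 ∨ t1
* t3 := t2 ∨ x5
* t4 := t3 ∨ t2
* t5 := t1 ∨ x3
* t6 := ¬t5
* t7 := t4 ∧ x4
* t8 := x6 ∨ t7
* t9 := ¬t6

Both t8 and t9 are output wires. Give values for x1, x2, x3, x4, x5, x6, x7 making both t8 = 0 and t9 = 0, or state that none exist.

x1=0, x2=0, x3=0, x4=0, x5=1, x6=0, x7=1

Check with x1=0, x2=0, x3=0, x4=0, x5=1, x6=0, x7=1:
t1 = x2 ∧ x7 = 0 ∧ 1 = 0
t2 = x1 ∨ t1 = 0 ∨ 0 = 0
t3 = t2 ∨ x5 = 0 ∨ 1 = 1
t4 = t3 ∨ t2 = 1 ∨ 0 = 1
t5 = t1 ∨ x3 = 0 ∨ 0 = 0
t6 = ¬t5 = ¬0 = 1
t7 = t4 ∧ x4 = 1 ∧ 0 = 0
t8 = x6 ∨ t7 = 0 ∨ 0 = 0
t9 = ¬t6 = ¬1 = 0
So t8 = 0 and t9 = 0.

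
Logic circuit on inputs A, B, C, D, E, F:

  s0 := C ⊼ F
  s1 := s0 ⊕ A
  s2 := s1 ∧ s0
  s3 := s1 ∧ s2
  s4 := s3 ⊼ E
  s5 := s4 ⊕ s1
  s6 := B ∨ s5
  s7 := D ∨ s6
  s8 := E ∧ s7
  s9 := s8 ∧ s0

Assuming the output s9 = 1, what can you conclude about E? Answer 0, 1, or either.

s9 = s8 ∧ s0 must be 1, so both s8 = 1 and s0 = 1.
s8 = E ∧ s7 must be 1, so both E = 1 and s7 = 1.
s0 = C ⊼ F must be 1, so at least one of C, F is 0.
Every assignment with s9 = 1 has E = 1; there are 24 such assignment(s).

1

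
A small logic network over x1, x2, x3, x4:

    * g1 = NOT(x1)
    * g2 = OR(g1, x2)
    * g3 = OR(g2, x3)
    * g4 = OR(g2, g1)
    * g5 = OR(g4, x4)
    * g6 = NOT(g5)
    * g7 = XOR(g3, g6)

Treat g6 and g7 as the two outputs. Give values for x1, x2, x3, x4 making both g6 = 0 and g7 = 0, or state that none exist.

x1=1, x2=0, x3=0, x4=1

Check with x1=1, x2=0, x3=0, x4=1:
g1 = NOT(x1) = NOT 1 = 0
g2 = OR(g1, x2) = OR(0, 0) = 0
g3 = OR(g2, x3) = OR(0, 0) = 0
g4 = OR(g2, g1) = OR(0, 0) = 0
g5 = OR(g4, x4) = OR(0, 1) = 1
g6 = NOT(g5) = NOT 1 = 0
g7 = XOR(g3, g6) = XOR(0, 0) = 0
So g6 = 0 and g7 = 0.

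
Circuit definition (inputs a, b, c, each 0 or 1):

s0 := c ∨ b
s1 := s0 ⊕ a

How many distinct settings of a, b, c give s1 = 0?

4

s1 = s0 ⊕ a must be 0, so s0 and a are equal.
Satisfying assignments:
  a=0, b=0, c=0
  a=1, b=0, c=1
  a=1, b=1, c=0
  a=1, b=1, c=1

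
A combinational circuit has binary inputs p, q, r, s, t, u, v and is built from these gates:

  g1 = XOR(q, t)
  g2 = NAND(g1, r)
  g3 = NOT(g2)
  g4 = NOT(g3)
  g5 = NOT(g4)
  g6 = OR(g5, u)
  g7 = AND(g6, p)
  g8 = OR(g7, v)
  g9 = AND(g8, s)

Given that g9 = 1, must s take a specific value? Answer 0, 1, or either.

g9 = AND(g8, s) must be 1, so both g8 = 1 and s = 1.
g8 = OR(g7, v) must be 1, so at least one of g7, v is 1.
Every assignment with g9 = 1 has s = 1; there are 42 such assignment(s).

1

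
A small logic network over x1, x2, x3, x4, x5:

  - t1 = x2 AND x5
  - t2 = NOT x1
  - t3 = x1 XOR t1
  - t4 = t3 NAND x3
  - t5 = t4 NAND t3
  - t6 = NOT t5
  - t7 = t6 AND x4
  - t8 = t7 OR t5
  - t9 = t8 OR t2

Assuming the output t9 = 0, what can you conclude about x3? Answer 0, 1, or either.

0

t9 = t8 OR t2 must be 0, so both t8 = 0 and t2 = 0.
Every assignment with t9 = 0 has x3 = 0; there are 3 such assignment(s).
  x1=1, x2=0, x3=0, x4=0, x5=0
  x1=1, x2=0, x3=0, x4=0, x5=1
  x1=1, x2=1, x3=0, x4=0, x5=0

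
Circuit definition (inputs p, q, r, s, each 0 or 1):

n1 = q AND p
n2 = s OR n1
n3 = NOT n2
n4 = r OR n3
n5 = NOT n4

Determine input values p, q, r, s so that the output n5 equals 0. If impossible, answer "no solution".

p=0, q=1, r=1, s=0

n5 = NOT n4 must be 0, so n4 = 1.
n4 = r OR n3 must be 1, so at least one of r, n3 is 1.
Check with p=0, q=1, r=1, s=0:
n1 = q AND p = 1 AND 0 = 0
n2 = s OR n1 = 0 OR 0 = 0
n3 = NOT n2 = NOT 0 = 1
n4 = r OR n3 = 1 OR 1 = 1
n5 = NOT n4 = NOT 1 = 0
So n5 = 0 as required.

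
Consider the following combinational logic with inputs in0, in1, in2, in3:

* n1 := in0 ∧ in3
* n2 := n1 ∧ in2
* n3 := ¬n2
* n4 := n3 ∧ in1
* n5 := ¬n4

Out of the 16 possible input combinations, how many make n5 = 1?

9

n5 = ¬n4 must be 1, so n4 = 0.
n4 = n3 ∧ in1 must be 0, so at least one of n3, in1 is 0.
Enumerating the 16 input combinations, 9 give n5 = 1 and 7 give n5 = 0.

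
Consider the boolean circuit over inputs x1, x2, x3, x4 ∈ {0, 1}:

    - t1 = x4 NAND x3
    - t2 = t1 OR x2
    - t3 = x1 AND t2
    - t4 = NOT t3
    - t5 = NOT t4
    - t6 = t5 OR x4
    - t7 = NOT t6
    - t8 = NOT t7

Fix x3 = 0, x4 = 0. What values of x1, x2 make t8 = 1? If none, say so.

t8 = NOT t7 must be 1, so t7 = 0.
t7 = NOT t6 must be 0, so t6 = 1.
Check with x3 = 0, x4 = 0 and x1=1, x2=1:
t1 = x4 NAND x3 = 0 NAND 0 = 1
t2 = t1 OR x2 = 1 OR 1 = 1
t3 = x1 AND t2 = 1 AND 1 = 1
t4 = NOT t3 = NOT 1 = 0
t5 = NOT t4 = NOT 0 = 1
t6 = t5 OR x4 = 1 OR 0 = 1
t7 = NOT t6 = NOT 1 = 0
t8 = NOT t7 = NOT 0 = 1
So t8 = 1.

x1=1, x2=1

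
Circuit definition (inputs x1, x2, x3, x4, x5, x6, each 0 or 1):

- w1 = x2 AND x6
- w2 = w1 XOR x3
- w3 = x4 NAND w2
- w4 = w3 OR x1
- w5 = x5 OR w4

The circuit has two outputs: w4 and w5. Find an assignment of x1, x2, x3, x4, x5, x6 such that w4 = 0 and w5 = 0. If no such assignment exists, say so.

x1=0 x2=1 x3=0 x4=1 x5=0 x6=1

Check with x1=0 x2=1 x3=0 x4=1 x5=0 x6=1:
w1 = x2 AND x6 = 1 AND 1 = 1
w2 = w1 XOR x3 = 1 XOR 0 = 1
w3 = x4 NAND w2 = 1 NAND 1 = 0
w4 = w3 OR x1 = 0 OR 0 = 0
w5 = x5 OR w4 = 0 OR 0 = 0
So w4 = 0 and w5 = 0.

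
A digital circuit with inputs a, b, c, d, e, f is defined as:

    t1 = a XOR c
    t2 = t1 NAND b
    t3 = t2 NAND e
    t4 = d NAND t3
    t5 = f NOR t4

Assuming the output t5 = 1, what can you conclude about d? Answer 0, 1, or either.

1

t5 = f NOR t4 must be 1, so both f = 0 and t4 = 0.
t4 = d NAND t3 must be 0, so both d = 1 and t3 = 1.
Every assignment with t5 = 1 has d = 1; there are 10 such assignment(s).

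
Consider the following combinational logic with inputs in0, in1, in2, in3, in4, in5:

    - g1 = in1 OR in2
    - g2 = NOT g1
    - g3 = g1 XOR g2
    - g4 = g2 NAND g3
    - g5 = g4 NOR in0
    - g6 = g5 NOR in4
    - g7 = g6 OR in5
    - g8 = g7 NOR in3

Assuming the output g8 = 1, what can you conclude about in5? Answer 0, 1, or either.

g8 = g7 NOR in3 must be 1, so both g7 = 0 and in3 = 0.
g7 = g6 OR in5 must be 0, so both g6 = 0 and in5 = 0.
g6 = g5 NOR in4 must be 0, so at least one of g5, in4 is 1.
Every assignment with g8 = 1 has in5 = 0; there are 9 such assignment(s).

0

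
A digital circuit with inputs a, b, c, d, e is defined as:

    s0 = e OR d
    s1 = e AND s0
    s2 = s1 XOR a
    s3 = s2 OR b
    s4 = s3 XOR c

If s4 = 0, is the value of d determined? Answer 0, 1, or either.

either

Both values of d occur among assignments with s4 = 0:
  d=0: a=0, b=0, c=0, d=0, e=0
  d=1: a=0, b=0, c=0, d=1, e=0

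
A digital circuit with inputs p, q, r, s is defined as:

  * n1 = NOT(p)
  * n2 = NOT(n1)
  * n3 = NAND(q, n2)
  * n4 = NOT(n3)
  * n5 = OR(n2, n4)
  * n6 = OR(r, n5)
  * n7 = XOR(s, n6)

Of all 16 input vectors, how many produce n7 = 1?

n7 = XOR(s, n6) must be 1, so s and n6 differ.
Enumerating the 16 input combinations, 8 give n7 = 1 and 8 give n7 = 0.

8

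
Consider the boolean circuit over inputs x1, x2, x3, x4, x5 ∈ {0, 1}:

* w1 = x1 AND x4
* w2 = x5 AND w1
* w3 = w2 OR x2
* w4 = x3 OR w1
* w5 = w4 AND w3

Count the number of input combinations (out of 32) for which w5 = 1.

12

w5 = w4 AND w3 must be 1, so both w4 = 1 and w3 = 1.
w4 = x3 OR w1 must be 1, so at least one of x3, w1 is 1.
Enumerating the 32 input combinations, 12 give w5 = 1 and 20 give w5 = 0.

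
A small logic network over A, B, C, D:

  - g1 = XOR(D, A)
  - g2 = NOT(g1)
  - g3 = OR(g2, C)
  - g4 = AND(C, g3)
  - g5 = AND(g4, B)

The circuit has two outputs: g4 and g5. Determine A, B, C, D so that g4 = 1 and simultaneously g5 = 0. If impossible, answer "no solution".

A=1, B=0, C=1, D=0

Check with A=1, B=0, C=1, D=0:
g1 = XOR(D, A) = XOR(0, 1) = 1
g2 = NOT(g1) = NOT 1 = 0
g3 = OR(g2, C) = OR(0, 1) = 1
g4 = AND(C, g3) = AND(1, 1) = 1
g5 = AND(g4, B) = AND(1, 0) = 0
So g4 = 1 and g5 = 0.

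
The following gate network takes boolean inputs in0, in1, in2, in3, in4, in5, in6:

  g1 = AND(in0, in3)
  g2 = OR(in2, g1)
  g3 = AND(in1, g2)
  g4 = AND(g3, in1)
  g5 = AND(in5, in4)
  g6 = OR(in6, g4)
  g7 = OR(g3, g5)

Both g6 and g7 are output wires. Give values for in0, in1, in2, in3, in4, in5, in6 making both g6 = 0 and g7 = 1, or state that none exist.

in0=1, in1=0, in2=1, in3=1, in4=1, in5=1, in6=0

Check with in0=1, in1=0, in2=1, in3=1, in4=1, in5=1, in6=0:
g1 = AND(in0, in3) = AND(1, 1) = 1
g2 = OR(in2, g1) = OR(1, 1) = 1
g3 = AND(in1, g2) = AND(0, 1) = 0
g4 = AND(g3, in1) = AND(0, 0) = 0
g5 = AND(in5, in4) = AND(1, 1) = 1
g6 = OR(in6, g4) = OR(0, 0) = 0
g7 = OR(g3, g5) = OR(0, 1) = 1
So g6 = 0 and g7 = 1.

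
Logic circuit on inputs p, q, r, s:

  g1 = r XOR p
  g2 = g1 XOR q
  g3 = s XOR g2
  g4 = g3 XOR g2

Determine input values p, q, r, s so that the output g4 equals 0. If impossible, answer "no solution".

g4 = g3 XOR g2 must be 0, so g3 and g2 are equal.
Check with p=1 q=1 r=1 s=0:
g1 = r XOR p = 1 XOR 1 = 0
g2 = g1 XOR q = 0 XOR 1 = 1
g3 = s XOR g2 = 0 XOR 1 = 1
g4 = g3 XOR g2 = 1 XOR 1 = 0
So g4 = 0 as required.

p=1 q=1 r=1 s=0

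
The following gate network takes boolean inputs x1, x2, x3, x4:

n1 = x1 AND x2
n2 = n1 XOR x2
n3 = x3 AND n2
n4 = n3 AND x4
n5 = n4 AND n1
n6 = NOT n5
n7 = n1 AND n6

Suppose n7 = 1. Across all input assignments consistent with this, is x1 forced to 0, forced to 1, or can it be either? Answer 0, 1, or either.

n7 = n1 AND n6 must be 1, so both n1 = 1 and n6 = 1.
n1 = x1 AND x2 must be 1, so both x1 = 1 and x2 = 1.
Every assignment with n7 = 1 has x1 = 1; there are 4 such assignment(s).
  x1=1, x2=1, x3=0, x4=0
  x1=1, x2=1, x3=0, x4=1
  x1=1, x2=1, x3=1, x4=0
  x1=1, x2=1, x3=1, x4=1

1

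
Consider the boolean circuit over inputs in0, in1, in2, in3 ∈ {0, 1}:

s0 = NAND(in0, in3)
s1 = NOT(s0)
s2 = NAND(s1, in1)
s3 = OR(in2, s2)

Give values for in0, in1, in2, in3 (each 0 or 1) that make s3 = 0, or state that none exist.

s3 = OR(in2, s2) must be 0, so both in2 = 0 and s2 = 0.
s2 = NAND(s1, in1) must be 0, so both s1 = 1 and in1 = 1.
s1 = NOT(s0) must be 1, so s0 = 0.
Check with in0=1 in1=1 in2=0 in3=1:
s0 = NAND(in0, in3) = NAND(1, 1) = 0
s1 = NOT(s0) = NOT 0 = 1
s2 = NAND(s1, in1) = NAND(1, 1) = 0
s3 = OR(in2, s2) = OR(0, 0) = 0
So s3 = 0 as required.

in0=1 in1=1 in2=0 in3=1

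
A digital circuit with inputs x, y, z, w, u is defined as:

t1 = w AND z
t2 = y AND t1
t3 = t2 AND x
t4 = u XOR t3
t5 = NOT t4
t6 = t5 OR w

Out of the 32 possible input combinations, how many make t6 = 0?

8

t6 = t5 OR w must be 0, so both t5 = 0 and w = 0.
t5 = NOT t4 must be 0, so t4 = 1.
Enumerating the 32 input combinations, 8 give t6 = 0 and 24 give t6 = 1.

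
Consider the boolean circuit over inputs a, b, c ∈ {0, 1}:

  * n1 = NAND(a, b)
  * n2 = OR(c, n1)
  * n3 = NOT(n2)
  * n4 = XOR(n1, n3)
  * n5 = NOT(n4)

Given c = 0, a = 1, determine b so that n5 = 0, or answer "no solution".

n5 = NOT(n4) must be 0, so n4 = 1.
n4 = XOR(n1, n3) must be 1, so n1 and n3 differ.
Check with c = 0, a = 1 and b=0:
n1 = NAND(a, b) = NAND(1, 0) = 1
n2 = OR(c, n1) = OR(0, 1) = 1
n3 = NOT(n2) = NOT 1 = 0
n4 = XOR(n1, n3) = XOR(1, 0) = 1
n5 = NOT(n4) = NOT 1 = 0
So n5 = 0.

b=0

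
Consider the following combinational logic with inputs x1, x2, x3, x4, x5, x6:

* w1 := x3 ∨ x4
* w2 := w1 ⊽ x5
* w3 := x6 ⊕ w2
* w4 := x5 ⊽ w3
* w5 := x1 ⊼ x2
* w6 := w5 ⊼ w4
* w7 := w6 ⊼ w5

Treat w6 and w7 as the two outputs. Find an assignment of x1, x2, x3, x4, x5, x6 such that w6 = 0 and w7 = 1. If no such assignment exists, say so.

Check with x1=1 x2=0 x3=0 x4=0 x5=0 x6=1:
w1 = x3 ∨ x4 = 0 ∨ 0 = 0
w2 = w1 ⊽ x5 = 0 ⊽ 0 = 1
w3 = x6 ⊕ w2 = 1 ⊕ 1 = 0
w4 = x5 ⊽ w3 = 0 ⊽ 0 = 1
w5 = x1 ⊼ x2 = 1 ⊼ 0 = 1
w6 = w5 ⊼ w4 = 1 ⊼ 1 = 0
w7 = w6 ⊼ w5 = 0 ⊼ 1 = 1
So w6 = 0 and w7 = 1.

x1=1 x2=0 x3=0 x4=0 x5=0 x6=1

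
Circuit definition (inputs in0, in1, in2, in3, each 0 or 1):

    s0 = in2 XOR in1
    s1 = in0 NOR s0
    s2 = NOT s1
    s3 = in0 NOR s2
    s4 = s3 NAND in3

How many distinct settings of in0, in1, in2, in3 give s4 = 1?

14

s4 = s3 NAND in3 must be 1, so at least one of s3, in3 is 0.
Enumerating the 16 input combinations, 14 give s4 = 1 and 2 give s4 = 0.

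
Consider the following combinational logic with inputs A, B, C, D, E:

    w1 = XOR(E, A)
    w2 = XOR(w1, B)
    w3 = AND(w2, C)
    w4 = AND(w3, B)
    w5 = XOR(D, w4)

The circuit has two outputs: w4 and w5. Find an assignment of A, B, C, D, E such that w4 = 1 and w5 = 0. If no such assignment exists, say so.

Check with A=0, B=1, C=1, D=1, E=0:
w1 = XOR(E, A) = XOR(0, 0) = 0
w2 = XOR(w1, B) = XOR(0, 1) = 1
w3 = AND(w2, C) = AND(1, 1) = 1
w4 = AND(w3, B) = AND(1, 1) = 1
w5 = XOR(D, w4) = XOR(1, 1) = 0
So w4 = 1 and w5 = 0.

A=0, B=1, C=1, D=1, E=0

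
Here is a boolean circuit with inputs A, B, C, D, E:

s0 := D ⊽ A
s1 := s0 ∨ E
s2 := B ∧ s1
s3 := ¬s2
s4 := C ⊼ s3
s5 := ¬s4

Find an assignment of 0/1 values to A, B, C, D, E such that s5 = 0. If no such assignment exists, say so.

A=1 B=1 C=0 D=1 E=1

s5 = ¬s4 must be 0, so s4 = 1.
s4 = C ⊼ s3 must be 1, so at least one of C, s3 is 0.
Check with A=1 B=1 C=0 D=1 E=1:
s0 = D ⊽ A = 1 ⊽ 1 = 0
s1 = s0 ∨ E = 0 ∨ 1 = 1
s2 = B ∧ s1 = 1 ∧ 1 = 1
s3 = ¬s2 = ¬1 = 0
s4 = C ⊼ s3 = 0 ⊼ 0 = 1
s5 = ¬s4 = ¬1 = 0
So s5 = 0 as required.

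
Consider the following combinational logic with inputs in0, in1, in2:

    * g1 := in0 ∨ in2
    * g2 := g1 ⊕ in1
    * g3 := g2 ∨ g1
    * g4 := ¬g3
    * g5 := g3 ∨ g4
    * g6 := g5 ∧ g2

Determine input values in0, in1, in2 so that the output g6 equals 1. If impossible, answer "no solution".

in0=0, in1=1, in2=0

g6 = g5 ∧ g2 must be 1, so both g5 = 1 and g2 = 1.
Check with in0=0, in1=1, in2=0:
g1 = in0 ∨ in2 = 0 ∨ 0 = 0
g2 = g1 ⊕ in1 = 0 ⊕ 1 = 1
g3 = g2 ∨ g1 = 1 ∨ 0 = 1
g4 = ¬g3 = ¬1 = 0
g5 = g3 ∨ g4 = 1 ∨ 0 = 1
g6 = g5 ∧ g2 = 1 ∧ 1 = 1
So g6 = 1 as required.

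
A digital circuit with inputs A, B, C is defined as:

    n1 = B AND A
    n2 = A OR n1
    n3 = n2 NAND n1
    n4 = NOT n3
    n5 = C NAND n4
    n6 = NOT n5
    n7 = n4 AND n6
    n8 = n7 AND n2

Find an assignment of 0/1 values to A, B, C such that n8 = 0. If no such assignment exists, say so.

A=1, B=1, C=0

n8 = n7 AND n2 must be 0, so at least one of n7, n2 is 0.
Check with A=1, B=1, C=0:
n1 = B AND A = 1 AND 1 = 1
n2 = A OR n1 = 1 OR 1 = 1
n3 = n2 NAND n1 = 1 NAND 1 = 0
n4 = NOT n3 = NOT 0 = 1
n5 = C NAND n4 = 0 NAND 1 = 1
n6 = NOT n5 = NOT 1 = 0
n7 = n4 AND n6 = 1 AND 0 = 0
n8 = n7 AND n2 = 0 AND 1 = 0
So n8 = 0 as required.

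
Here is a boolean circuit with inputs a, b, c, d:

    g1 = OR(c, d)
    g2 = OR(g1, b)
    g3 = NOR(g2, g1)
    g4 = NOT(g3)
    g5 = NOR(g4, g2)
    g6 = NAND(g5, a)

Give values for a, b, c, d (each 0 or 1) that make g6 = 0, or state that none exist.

a=1 b=0 c=0 d=0

g6 = NAND(g5, a) must be 0, so both g5 = 1 and a = 1.
g5 = NOR(g4, g2) must be 1, so both g4 = 0 and g2 = 0.
g4 = NOT(g3) must be 0, so g3 = 1.
Check with a=1 b=0 c=0 d=0:
g1 = OR(c, d) = OR(0, 0) = 0
g2 = OR(g1, b) = OR(0, 0) = 0
g3 = NOR(g2, g1) = NOR(0, 0) = 1
g4 = NOT(g3) = NOT 1 = 0
g5 = NOR(g4, g2) = NOR(0, 0) = 1
g6 = NAND(g5, a) = NAND(1, 1) = 0
So g6 = 0 as required.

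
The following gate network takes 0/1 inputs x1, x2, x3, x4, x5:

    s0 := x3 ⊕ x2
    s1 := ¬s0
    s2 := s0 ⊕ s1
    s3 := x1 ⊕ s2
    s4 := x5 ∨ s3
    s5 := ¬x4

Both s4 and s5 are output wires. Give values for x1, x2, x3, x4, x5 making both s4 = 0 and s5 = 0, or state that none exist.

x1=1 x2=0 x3=0 x4=1 x5=0

Check with x1=1 x2=0 x3=0 x4=1 x5=0:
s0 = x3 ⊕ x2 = 0 ⊕ 0 = 0
s1 = ¬s0 = ¬0 = 1
s2 = s0 ⊕ s1 = 0 ⊕ 1 = 1
s3 = x1 ⊕ s2 = 1 ⊕ 1 = 0
s4 = x5 ∨ s3 = 0 ∨ 0 = 0
s5 = ¬x4 = ¬1 = 0
So s4 = 0 and s5 = 0.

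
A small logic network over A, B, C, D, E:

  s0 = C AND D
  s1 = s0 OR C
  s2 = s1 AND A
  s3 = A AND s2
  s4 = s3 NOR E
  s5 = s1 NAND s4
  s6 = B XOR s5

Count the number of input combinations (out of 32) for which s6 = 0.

s6 = B XOR s5 must be 0, so B and s5 are equal.
Enumerating the 32 input combinations, 16 give s6 = 0 and 16 give s6 = 1.

16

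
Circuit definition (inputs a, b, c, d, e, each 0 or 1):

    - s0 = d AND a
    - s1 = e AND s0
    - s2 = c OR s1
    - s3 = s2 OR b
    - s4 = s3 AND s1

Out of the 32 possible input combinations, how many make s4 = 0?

s4 = s3 AND s1 must be 0, so at least one of s3, s1 is 0.
Enumerating the 32 input combinations, 28 give s4 = 0 and 4 give s4 = 1.

28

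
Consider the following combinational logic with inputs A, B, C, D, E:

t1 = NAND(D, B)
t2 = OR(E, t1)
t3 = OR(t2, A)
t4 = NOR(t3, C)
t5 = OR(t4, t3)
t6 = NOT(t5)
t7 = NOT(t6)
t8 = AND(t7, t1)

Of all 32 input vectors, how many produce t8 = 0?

8

t8 = AND(t7, t1) must be 0, so at least one of t7, t1 is 0.
Enumerating the 32 input combinations, 8 give t8 = 0 and 24 give t8 = 1.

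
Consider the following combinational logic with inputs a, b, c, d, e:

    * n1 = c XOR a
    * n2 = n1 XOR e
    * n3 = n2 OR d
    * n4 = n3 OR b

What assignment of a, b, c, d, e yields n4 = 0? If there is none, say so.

a=0, b=0, c=1, d=0, e=1

n4 = n3 OR b must be 0, so both n3 = 0 and b = 0.
n3 = n2 OR d must be 0, so both n2 = 0 and d = 0.
n2 = n1 XOR e must be 0, so n1 and e are equal.
Check with a=0, b=0, c=1, d=0, e=1:
n1 = c XOR a = 1 XOR 0 = 1
n2 = n1 XOR e = 1 XOR 1 = 0
n3 = n2 OR d = 0 OR 0 = 0
n4 = n3 OR b = 0 OR 0 = 0
So n4 = 0 as required.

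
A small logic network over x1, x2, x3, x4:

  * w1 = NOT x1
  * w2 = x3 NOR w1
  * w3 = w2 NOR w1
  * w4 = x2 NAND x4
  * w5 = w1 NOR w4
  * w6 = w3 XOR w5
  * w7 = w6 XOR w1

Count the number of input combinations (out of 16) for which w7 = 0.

w7 = w6 XOR w1 must be 0, so w6 and w1 are equal.
Satisfying assignments:
  x1=1, x2=0, x3=0, x4=0
  x1=1, x2=0, x3=0, x4=1
  x1=1, x2=1, x3=0, x4=0
  x1=1, x2=1, x3=1, x4=1

4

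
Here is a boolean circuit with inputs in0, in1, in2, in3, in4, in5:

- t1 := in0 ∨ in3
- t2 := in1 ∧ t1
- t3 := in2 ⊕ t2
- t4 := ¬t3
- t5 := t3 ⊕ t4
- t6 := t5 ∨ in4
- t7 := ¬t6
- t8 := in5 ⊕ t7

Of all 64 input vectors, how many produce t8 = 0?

32

t8 = in5 ⊕ t7 must be 0, so in5 and t7 are equal.
Enumerating the 64 input combinations, 32 give t8 = 0 and 32 give t8 = 1.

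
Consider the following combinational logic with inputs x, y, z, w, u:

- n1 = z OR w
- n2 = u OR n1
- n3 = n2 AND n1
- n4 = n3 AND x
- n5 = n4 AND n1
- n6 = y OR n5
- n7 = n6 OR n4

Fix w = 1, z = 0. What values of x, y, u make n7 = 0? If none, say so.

Check with w = 1, z = 0 and x=0, y=0, u=1:
n1 = z OR w = 0 OR 1 = 1
n2 = u OR n1 = 1 OR 1 = 1
n3 = n2 AND n1 = 1 AND 1 = 1
n4 = n3 AND x = 1 AND 0 = 0
n5 = n4 AND n1 = 0 AND 1 = 0
n6 = y OR n5 = 0 OR 0 = 0
n7 = n6 OR n4 = 0 OR 0 = 0
So n7 = 0.

x=0 y=0 u=1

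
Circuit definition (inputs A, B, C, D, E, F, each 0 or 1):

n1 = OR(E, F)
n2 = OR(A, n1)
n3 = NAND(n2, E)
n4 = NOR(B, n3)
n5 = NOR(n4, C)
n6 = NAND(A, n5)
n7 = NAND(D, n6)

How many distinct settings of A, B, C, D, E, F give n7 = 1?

n7 = NAND(D, n6) must be 1, so at least one of D, n6 is 0.
Enumerating the 64 input combinations, 38 give n7 = 1 and 26 give n7 = 0.

38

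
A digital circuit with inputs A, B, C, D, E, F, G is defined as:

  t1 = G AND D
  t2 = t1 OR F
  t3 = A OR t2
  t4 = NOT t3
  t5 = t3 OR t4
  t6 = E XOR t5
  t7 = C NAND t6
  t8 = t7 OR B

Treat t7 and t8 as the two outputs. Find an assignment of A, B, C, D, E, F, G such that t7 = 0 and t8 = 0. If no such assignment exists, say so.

A=1 B=0 C=1 D=1 E=0 F=1 G=0

Check with A=1 B=0 C=1 D=1 E=0 F=1 G=0:
t1 = G AND D = 0 AND 1 = 0
t2 = t1 OR F = 0 OR 1 = 1
t3 = A OR t2 = 1 OR 1 = 1
t4 = NOT t3 = NOT 1 = 0
t5 = t3 OR t4 = 1 OR 0 = 1
t6 = E XOR t5 = 0 XOR 1 = 1
t7 = C NAND t6 = 1 NAND 1 = 0
t8 = t7 OR B = 0 OR 0 = 0
So t7 = 0 and t8 = 0.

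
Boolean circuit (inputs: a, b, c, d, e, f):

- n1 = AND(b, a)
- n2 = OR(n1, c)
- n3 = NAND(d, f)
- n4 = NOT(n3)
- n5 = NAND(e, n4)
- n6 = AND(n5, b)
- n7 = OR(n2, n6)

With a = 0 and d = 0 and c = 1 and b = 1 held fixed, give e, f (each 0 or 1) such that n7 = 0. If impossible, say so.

no solution exists

With a = 0 and d = 0 and c = 1 and b = 1 fixed, none of the 4 settings of e, f give n7 = 0.
For example, with e=1, f=0:
n1 = AND(b, a) = AND(1, 0) = 0
n2 = OR(n1, c) = OR(0, 1) = 1
n3 = NAND(d, f) = NAND(0, 0) = 1
n4 = NOT(n3) = NOT 1 = 0
n5 = NAND(e, n4) = NAND(1, 0) = 1
n6 = AND(n5, b) = AND(1, 1) = 1
n7 = OR(n2, n6) = OR(1, 1) = 1
giving n7 = 1 ≠ 0.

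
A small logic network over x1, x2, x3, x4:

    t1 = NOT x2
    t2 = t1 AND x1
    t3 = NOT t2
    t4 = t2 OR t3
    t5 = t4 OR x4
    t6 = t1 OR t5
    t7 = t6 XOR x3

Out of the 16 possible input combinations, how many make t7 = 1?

t7 = t6 XOR x3 must be 1, so t6 and x3 differ.
Enumerating the 16 input combinations, 8 give t7 = 1 and 8 give t7 = 0.

8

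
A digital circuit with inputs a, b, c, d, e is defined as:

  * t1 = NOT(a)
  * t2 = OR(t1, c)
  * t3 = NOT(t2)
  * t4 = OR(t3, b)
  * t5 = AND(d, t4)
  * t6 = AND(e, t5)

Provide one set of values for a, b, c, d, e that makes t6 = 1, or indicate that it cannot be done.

a=0 b=1 c=1 d=1 e=1

t6 = AND(e, t5) must be 1, so both e = 1 and t5 = 1.
t5 = AND(d, t4) must be 1, so both d = 1 and t4 = 1.
t4 = OR(t3, b) must be 1, so at least one of t3, b is 1.
Check with a=0 b=1 c=1 d=1 e=1:
t1 = NOT(a) = NOT 0 = 1
t2 = OR(t1, c) = OR(1, 1) = 1
t3 = NOT(t2) = NOT 1 = 0
t4 = OR(t3, b) = OR(0, 1) = 1
t5 = AND(d, t4) = AND(1, 1) = 1
t6 = AND(e, t5) = AND(1, 1) = 1
So t6 = 1 as required.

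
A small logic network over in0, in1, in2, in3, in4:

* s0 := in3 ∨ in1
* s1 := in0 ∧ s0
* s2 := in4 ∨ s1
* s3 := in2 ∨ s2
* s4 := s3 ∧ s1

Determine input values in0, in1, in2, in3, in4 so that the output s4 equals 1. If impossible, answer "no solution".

Check with in0=1, in1=1, in2=0, in3=0, in4=0:
s0 = in3 ∨ in1 = 0 ∨ 1 = 1
s1 = in0 ∧ s0 = 1 ∧ 1 = 1
s2 = in4 ∨ s1 = 0 ∨ 1 = 1
s3 = in2 ∨ s2 = 0 ∨ 1 = 1
s4 = s3 ∧ s1 = 1 ∧ 1 = 1
So s4 = 1 as required.

in0=1, in1=1, in2=0, in3=0, in4=0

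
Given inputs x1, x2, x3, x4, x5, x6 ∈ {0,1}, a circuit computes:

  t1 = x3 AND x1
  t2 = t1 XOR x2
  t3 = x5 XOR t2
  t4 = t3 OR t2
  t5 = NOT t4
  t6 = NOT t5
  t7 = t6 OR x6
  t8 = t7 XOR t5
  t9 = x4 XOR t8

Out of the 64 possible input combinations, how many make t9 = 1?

32

t9 = x4 XOR t8 must be 1, so x4 and t8 differ.
Enumerating the 64 input combinations, 32 give t9 = 1 and 32 give t9 = 0.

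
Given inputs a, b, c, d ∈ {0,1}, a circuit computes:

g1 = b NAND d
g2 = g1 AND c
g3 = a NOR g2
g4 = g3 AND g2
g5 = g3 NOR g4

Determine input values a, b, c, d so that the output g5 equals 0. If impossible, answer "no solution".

a=0, b=1, c=1, d=1

g5 = g3 NOR g4 must be 0, so at least one of g3, g4 is 1.
Check with a=0, b=1, c=1, d=1:
g1 = b NAND d = 1 NAND 1 = 0
g2 = g1 AND c = 0 AND 1 = 0
g3 = a NOR g2 = 0 NOR 0 = 1
g4 = g3 AND g2 = 1 AND 0 = 0
g5 = g3 NOR g4 = 1 NOR 0 = 0
So g5 = 0 as required.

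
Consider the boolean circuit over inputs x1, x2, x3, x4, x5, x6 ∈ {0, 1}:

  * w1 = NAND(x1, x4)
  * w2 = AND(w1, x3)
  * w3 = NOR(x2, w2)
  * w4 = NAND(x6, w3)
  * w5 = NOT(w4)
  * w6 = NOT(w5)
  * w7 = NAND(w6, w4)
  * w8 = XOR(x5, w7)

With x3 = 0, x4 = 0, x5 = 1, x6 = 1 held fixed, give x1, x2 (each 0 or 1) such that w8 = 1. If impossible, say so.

w8 = XOR(x5, w7) must be 1, so x5 and w7 differ.
Check with x3 = 0, x4 = 0, x5 = 1, x6 = 1 and x1=0, x2=1:
w1 = NAND(x1, x4) = NAND(0, 0) = 1
w2 = AND(w1, x3) = AND(1, 0) = 0
w3 = NOR(x2, w2) = NOR(1, 0) = 0
w4 = NAND(x6, w3) = NAND(1, 0) = 1
w5 = NOT(w4) = NOT 1 = 0
w6 = NOT(w5) = NOT 0 = 1
w7 = NAND(w6, w4) = NAND(1, 1) = 0
w8 = XOR(x5, w7) = XOR(1, 0) = 1
So w8 = 1.

x1=0, x2=1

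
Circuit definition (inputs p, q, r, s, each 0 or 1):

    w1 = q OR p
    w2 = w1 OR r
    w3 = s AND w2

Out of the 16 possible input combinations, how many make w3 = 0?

w3 = s AND w2 must be 0, so at least one of s, w2 is 0.
Enumerating the 16 input combinations, 9 give w3 = 0 and 7 give w3 = 1.

9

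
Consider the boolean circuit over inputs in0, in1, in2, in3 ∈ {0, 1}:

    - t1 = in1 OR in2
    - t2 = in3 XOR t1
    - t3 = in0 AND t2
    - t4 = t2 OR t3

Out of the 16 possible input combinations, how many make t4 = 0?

t4 = t2 OR t3 must be 0, so both t2 = 0 and t3 = 0.
Enumerating the 16 input combinations, 8 give t4 = 0 and 8 give t4 = 1.

8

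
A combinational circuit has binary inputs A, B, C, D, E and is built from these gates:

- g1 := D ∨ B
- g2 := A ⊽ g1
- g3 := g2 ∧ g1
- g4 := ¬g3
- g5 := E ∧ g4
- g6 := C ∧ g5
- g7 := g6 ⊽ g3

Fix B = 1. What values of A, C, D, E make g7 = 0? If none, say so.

A=1 C=1 D=0 E=1

Check with B = 1 and A=1, C=1, D=0, E=1:
g1 = D ∨ B = 0 ∨ 1 = 1
g2 = A ⊽ g1 = 1 ⊽ 1 = 0
g3 = g2 ∧ g1 = 0 ∧ 1 = 0
g4 = ¬g3 = ¬0 = 1
g5 = E ∧ g4 = 1 ∧ 1 = 1
g6 = C ∧ g5 = 1 ∧ 1 = 1
g7 = g6 ⊽ g3 = 1 ⊽ 0 = 0
So g7 = 0.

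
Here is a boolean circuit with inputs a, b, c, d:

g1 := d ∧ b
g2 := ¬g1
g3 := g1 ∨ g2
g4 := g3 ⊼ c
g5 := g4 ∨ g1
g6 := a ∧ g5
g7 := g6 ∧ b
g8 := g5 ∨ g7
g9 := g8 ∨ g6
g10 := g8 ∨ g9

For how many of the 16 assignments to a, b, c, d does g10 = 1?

g10 = g8 ∨ g9 must be 1, so at least one of g8, g9 is 1.
Enumerating the 16 input combinations, 10 give g10 = 1 and 6 give g10 = 0.

10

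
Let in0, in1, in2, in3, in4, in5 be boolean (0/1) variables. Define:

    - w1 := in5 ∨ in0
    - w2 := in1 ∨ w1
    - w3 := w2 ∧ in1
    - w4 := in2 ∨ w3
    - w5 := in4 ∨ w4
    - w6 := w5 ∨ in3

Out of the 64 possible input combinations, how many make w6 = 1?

w6 = w5 ∨ in3 must be 1, so at least one of w5, in3 is 1.
Enumerating the 64 input combinations, 60 give w6 = 1 and 4 give w6 = 0.

60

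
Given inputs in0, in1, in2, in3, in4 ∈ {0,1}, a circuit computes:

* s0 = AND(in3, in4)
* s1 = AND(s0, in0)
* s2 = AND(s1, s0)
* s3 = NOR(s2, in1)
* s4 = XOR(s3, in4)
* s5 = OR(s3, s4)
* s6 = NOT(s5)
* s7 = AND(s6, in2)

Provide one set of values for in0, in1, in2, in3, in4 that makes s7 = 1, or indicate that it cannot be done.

in0=0 in1=1 in2=1 in3=0 in4=0

s7 = AND(s6, in2) must be 1, so both s6 = 1 and in2 = 1.
s6 = NOT(s5) must be 1, so s5 = 0.
s5 = OR(s3, s4) must be 0, so both s3 = 0 and s4 = 0.
Check with in0=0 in1=1 in2=1 in3=0 in4=0:
s0 = AND(in3, in4) = AND(0, 0) = 0
s1 = AND(s0, in0) = AND(0, 0) = 0
s2 = AND(s1, s0) = AND(0, 0) = 0
s3 = NOR(s2, in1) = NOR(0, 1) = 0
s4 = XOR(s3, in4) = XOR(0, 0) = 0
s5 = OR(s3, s4) = OR(0, 0) = 0
s6 = NOT(s5) = NOT 0 = 1
s7 = AND(s6, in2) = AND(1, 1) = 1
So s7 = 1 as required.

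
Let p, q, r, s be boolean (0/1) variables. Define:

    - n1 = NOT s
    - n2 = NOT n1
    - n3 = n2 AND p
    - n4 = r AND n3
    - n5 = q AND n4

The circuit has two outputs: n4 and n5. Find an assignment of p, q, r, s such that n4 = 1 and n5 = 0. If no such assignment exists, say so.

Check with p=1 q=0 r=1 s=1:
n1 = NOT s = NOT 1 = 0
n2 = NOT n1 = NOT 0 = 1
n3 = n2 AND p = 1 AND 1 = 1
n4 = r AND n3 = 1 AND 1 = 1
n5 = q AND n4 = 0 AND 1 = 0
So n4 = 1 and n5 = 0.

p=1 q=0 r=1 s=1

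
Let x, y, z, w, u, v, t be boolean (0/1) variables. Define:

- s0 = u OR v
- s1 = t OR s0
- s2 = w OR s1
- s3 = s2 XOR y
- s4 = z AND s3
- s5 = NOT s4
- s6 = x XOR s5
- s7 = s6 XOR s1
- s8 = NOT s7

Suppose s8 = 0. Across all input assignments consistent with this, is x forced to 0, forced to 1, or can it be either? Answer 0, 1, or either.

either

Both values of x occur among assignments with s8 = 0:
  x=0: x=0, y=0, z=0, w=0, u=0, v=0, t=0
  x=1: x=1, y=0, z=0, w=0, u=0, v=0, t=1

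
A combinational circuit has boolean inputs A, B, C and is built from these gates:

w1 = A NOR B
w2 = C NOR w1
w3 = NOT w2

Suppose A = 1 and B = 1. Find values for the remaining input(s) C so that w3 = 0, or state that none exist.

w3 = NOT w2 must be 0, so w2 = 1.
Check with A = 1 and B = 1 and C=0:
w1 = A NOR B = 1 NOR 1 = 0
w2 = C NOR w1 = 0 NOR 0 = 1
w3 = NOT w2 = NOT 1 = 0
So w3 = 0.

C=0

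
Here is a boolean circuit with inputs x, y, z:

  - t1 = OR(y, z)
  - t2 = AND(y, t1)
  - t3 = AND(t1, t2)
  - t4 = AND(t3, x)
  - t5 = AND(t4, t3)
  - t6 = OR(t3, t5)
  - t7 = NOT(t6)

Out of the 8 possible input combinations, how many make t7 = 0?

t7 = NOT(t6) must be 0, so t6 = 1.
t6 = OR(t3, t5) must be 1, so at least one of t3, t5 is 1.
Satisfying assignments:
  x=0, y=1, z=0
  x=0, y=1, z=1
  x=1, y=1, z=0
  x=1, y=1, z=1

4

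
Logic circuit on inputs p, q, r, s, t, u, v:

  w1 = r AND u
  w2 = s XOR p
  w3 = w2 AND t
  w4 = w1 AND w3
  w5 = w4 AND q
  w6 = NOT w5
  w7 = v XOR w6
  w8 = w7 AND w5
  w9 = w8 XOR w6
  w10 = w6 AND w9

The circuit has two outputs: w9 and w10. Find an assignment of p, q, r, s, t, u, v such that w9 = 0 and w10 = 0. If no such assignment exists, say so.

p=1 q=1 r=1 s=0 t=1 u=1 v=0

Check with p=1 q=1 r=1 s=0 t=1 u=1 v=0:
w1 = r AND u = 1 AND 1 = 1
w2 = s XOR p = 0 XOR 1 = 1
w3 = w2 AND t = 1 AND 1 = 1
w4 = w1 AND w3 = 1 AND 1 = 1
w5 = w4 AND q = 1 AND 1 = 1
w6 = NOT w5 = NOT 1 = 0
w7 = v XOR w6 = 0 XOR 0 = 0
w8 = w7 AND w5 = 0 AND 1 = 0
w9 = w8 XOR w6 = 0 XOR 0 = 0
w10 = w6 AND w9 = 0 AND 0 = 0
So w9 = 0 and w10 = 0.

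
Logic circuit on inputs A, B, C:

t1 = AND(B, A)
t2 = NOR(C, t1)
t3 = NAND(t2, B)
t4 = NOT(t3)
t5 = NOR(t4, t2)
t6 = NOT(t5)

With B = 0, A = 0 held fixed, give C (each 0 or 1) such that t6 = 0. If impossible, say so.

C=1

t6 = NOT(t5) must be 0, so t5 = 1.
Check with B = 0, A = 0 and C=1:
t1 = AND(B, A) = AND(0, 0) = 0
t2 = NOR(C, t1) = NOR(1, 0) = 0
t3 = NAND(t2, B) = NAND(0, 0) = 1
t4 = NOT(t3) = NOT 1 = 0
t5 = NOR(t4, t2) = NOR(0, 0) = 1
t6 = NOT(t5) = NOT 1 = 0
So t6 = 0.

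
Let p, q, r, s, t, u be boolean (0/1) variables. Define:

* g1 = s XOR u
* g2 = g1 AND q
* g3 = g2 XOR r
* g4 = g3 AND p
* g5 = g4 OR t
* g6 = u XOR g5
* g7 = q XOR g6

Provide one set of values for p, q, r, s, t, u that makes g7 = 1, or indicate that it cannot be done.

p=0 q=0 r=1 s=0 t=1 u=0

Check with p=0 q=0 r=1 s=0 t=1 u=0:
g1 = s XOR u = 0 XOR 0 = 0
g2 = g1 AND q = 0 AND 0 = 0
g3 = g2 XOR r = 0 XOR 1 = 1
g4 = g3 AND p = 1 AND 0 = 0
g5 = g4 OR t = 0 OR 1 = 1
g6 = u XOR g5 = 0 XOR 1 = 1
g7 = q XOR g6 = 0 XOR 1 = 1
So g7 = 1 as required.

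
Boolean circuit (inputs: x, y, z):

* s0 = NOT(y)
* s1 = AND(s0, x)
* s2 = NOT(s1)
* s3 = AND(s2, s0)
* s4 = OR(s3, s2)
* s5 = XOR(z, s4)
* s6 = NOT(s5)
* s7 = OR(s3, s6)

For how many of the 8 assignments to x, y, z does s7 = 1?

5

s7 = OR(s3, s6) must be 1, so at least one of s3, s6 is 1.
Enumerating the 8 input combinations, 5 give s7 = 1 and 3 give s7 = 0.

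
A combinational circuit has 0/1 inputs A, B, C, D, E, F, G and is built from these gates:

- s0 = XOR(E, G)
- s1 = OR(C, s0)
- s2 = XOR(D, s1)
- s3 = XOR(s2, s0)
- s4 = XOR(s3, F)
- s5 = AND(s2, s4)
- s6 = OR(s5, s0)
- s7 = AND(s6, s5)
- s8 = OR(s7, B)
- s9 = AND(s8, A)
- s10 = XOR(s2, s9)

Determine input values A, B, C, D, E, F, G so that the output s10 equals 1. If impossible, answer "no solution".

Check with A=0 B=0 C=0 D=1 E=1 F=1 G=1:
s0 = XOR(E, G) = XOR(1, 1) = 0
s1 = OR(C, s0) = OR(0, 0) = 0
s2 = XOR(D, s1) = XOR(1, 0) = 1
s3 = XOR(s2, s0) = XOR(1, 0) = 1
s4 = XOR(s3, F) = XOR(1, 1) = 0
s5 = AND(s2, s4) = AND(1, 0) = 0
s6 = OR(s5, s0) = OR(0, 0) = 0
s7 = AND(s6, s5) = AND(0, 0) = 0
s8 = OR(s7, B) = OR(0, 0) = 0
s9 = AND(s8, A) = AND(0, 0) = 0
s10 = XOR(s2, s9) = XOR(1, 0) = 1
So s10 = 1 as required.

A=0 B=0 C=0 D=1 E=1 F=1 G=1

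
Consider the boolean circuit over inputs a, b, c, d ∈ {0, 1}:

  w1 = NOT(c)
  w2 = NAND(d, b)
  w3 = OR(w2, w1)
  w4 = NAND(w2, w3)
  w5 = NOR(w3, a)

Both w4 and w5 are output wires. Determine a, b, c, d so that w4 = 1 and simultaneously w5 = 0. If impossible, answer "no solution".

a=0, b=1, c=0, d=1

Check with a=0, b=1, c=0, d=1:
w1 = NOT(c) = NOT 0 = 1
w2 = NAND(d, b) = NAND(1, 1) = 0
w3 = OR(w2, w1) = OR(0, 1) = 1
w4 = NAND(w2, w3) = NAND(0, 1) = 1
w5 = NOR(w3, a) = NOR(1, 0) = 0
So w4 = 1 and w5 = 0.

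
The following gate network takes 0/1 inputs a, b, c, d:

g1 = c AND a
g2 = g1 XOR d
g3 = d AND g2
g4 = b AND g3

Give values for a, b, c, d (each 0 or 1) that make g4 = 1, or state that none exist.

a=1 b=1 c=0 d=1

g4 = b AND g3 must be 1, so both b = 1 and g3 = 1.
g3 = d AND g2 must be 1, so both d = 1 and g2 = 1.
g2 = g1 XOR d must be 1, so g1 and d differ.
Check with a=1 b=1 c=0 d=1:
g1 = c AND a = 0 AND 1 = 0
g2 = g1 XOR d = 0 XOR 1 = 1
g3 = d AND g2 = 1 AND 1 = 1
g4 = b AND g3 = 1 AND 1 = 1
So g4 = 1 as required.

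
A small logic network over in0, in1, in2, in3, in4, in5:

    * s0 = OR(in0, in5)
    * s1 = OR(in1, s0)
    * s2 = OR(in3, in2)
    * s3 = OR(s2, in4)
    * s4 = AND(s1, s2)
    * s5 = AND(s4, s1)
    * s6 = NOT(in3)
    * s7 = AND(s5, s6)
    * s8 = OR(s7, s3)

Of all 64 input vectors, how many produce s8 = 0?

8

s8 = OR(s7, s3) must be 0, so both s7 = 0 and s3 = 0.
s7 = AND(s5, s6) must be 0, so at least one of s5, s6 is 0.
s3 = OR(s2, in4) must be 0, so both s2 = 0 and in4 = 0.
Enumerating the 64 input combinations, 8 give s8 = 0 and 56 give s8 = 1.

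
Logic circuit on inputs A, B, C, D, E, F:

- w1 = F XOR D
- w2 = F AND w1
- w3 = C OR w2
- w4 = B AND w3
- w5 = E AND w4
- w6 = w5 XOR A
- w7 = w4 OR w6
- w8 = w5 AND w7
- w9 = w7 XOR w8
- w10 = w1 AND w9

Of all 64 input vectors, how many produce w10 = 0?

48

w10 = w1 AND w9 must be 0, so at least one of w1, w9 is 0.
Enumerating the 64 input combinations, 48 give w10 = 0 and 16 give w10 = 1.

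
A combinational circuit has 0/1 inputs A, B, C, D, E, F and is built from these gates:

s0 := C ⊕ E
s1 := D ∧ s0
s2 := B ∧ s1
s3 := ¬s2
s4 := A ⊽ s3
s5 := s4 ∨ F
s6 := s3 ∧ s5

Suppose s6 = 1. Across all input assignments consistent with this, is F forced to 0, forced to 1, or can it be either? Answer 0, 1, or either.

1

s6 = s3 ∧ s5 must be 1, so both s3 = 1 and s5 = 1.
Every assignment with s6 = 1 has F = 1; there are 28 such assignment(s).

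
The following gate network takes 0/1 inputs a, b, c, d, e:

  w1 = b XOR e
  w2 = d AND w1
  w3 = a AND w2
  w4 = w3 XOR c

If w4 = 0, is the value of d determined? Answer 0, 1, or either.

either

Both values of d occur among assignments with w4 = 0:
  d=0: a=0, b=0, c=0, d=0, e=0
  d=1: a=0, b=0, c=0, d=1, e=0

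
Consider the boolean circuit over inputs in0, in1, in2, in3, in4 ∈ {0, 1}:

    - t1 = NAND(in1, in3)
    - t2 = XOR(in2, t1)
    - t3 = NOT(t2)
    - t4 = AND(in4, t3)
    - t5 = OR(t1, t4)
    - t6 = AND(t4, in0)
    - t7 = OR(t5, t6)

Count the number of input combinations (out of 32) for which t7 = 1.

t7 = OR(t5, t6) must be 1, so at least one of t5, t6 is 1.
Enumerating the 32 input combinations, 26 give t7 = 1 and 6 give t7 = 0.

26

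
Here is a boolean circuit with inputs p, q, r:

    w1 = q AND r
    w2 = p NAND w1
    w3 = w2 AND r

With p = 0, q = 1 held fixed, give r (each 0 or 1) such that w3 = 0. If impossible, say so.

r=0

w3 = w2 AND r must be 0, so at least one of w2, r is 0.
Check with p = 0, q = 1 and r=0:
w1 = q AND r = 1 AND 0 = 0
w2 = p NAND w1 = 0 NAND 0 = 1
w3 = w2 AND r = 1 AND 0 = 0
So w3 = 0.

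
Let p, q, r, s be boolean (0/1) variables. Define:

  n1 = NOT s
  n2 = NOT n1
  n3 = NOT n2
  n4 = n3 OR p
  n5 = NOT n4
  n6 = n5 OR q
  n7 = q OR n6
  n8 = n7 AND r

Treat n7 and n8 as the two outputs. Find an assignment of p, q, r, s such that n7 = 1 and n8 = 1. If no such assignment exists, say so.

p=0 q=1 r=1 s=1

Check with p=0 q=1 r=1 s=1:
n1 = NOT s = NOT 1 = 0
n2 = NOT n1 = NOT 0 = 1
n3 = NOT n2 = NOT 1 = 0
n4 = n3 OR p = 0 OR 0 = 0
n5 = NOT n4 = NOT 0 = 1
n6 = n5 OR q = 1 OR 1 = 1
n7 = q OR n6 = 1 OR 1 = 1
n8 = n7 AND r = 1 AND 1 = 1
So n7 = 1 and n8 = 1.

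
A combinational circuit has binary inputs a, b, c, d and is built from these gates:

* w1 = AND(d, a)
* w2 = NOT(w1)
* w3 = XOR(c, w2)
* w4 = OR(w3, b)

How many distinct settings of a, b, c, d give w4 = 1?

12

w4 = OR(w3, b) must be 1, so at least one of w3, b is 1.
Enumerating the 16 input combinations, 12 give w4 = 1 and 4 give w4 = 0.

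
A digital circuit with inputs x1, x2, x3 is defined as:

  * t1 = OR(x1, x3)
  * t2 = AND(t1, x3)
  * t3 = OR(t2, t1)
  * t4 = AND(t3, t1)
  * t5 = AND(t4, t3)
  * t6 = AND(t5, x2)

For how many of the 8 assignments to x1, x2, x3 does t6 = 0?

5

t6 = AND(t5, x2) must be 0, so at least one of t5, x2 is 0.
Satisfying assignments:
  x1=0, x2=0, x3=0
  x1=0, x2=0, x3=1
  x1=0, x2=1, x3=0
  x1=1, x2=0, x3=0
  x1=1, x2=0, x3=1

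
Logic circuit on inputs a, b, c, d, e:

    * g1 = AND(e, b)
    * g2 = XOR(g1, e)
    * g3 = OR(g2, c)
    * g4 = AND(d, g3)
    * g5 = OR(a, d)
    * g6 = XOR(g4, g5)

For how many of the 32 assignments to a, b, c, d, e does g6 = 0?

g6 = XOR(g4, g5) must be 0, so g4 and g5 are equal.
Enumerating the 32 input combinations, 18 give g6 = 0 and 14 give g6 = 1.

18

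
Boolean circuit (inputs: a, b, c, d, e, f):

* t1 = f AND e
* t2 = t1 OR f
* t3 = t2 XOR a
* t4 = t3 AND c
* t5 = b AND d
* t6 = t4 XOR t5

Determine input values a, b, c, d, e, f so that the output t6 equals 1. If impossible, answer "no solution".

a=1, b=0, c=1, d=1, e=0, f=0

t6 = t4 XOR t5 must be 1, so t4 and t5 differ.
Check with a=1, b=0, c=1, d=1, e=0, f=0:
t1 = f AND e = 0 AND 0 = 0
t2 = t1 OR f = 0 OR 0 = 0
t3 = t2 XOR a = 0 XOR 1 = 1
t4 = t3 AND c = 1 AND 1 = 1
t5 = b AND d = 0 AND 1 = 0
t6 = t4 XOR t5 = 1 XOR 0 = 1
So t6 = 1 as required.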